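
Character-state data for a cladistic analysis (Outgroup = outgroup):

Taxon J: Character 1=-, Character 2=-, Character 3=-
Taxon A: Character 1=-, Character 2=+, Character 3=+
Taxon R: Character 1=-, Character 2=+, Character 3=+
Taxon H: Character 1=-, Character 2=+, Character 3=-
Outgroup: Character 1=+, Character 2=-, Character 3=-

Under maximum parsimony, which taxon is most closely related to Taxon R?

Character polarity is set by the outgroup: the derived state is whichever differs from the outgroup's state, so for Character 1 the derived state is '-', and for the remaining characters it is '+'.
All ingroup taxa share the derived state '-' for Character 1; it defines the ingroup but does not resolve relationships within it.
Only Taxon A, Taxon H, and Taxon R show the derived state '+' for Character 2, supporting them as a clade.
Character 3 (derived state '+') is shared by Taxon A and Taxon R — a synapomorphy uniting that clade.
Most parsimonious ingroup topology: (((Taxon A,Taxon R),Taxon H),Taxon J).
Taxon R and Taxon A form a cherry on this tree, so they are sister taxa.

Taxon A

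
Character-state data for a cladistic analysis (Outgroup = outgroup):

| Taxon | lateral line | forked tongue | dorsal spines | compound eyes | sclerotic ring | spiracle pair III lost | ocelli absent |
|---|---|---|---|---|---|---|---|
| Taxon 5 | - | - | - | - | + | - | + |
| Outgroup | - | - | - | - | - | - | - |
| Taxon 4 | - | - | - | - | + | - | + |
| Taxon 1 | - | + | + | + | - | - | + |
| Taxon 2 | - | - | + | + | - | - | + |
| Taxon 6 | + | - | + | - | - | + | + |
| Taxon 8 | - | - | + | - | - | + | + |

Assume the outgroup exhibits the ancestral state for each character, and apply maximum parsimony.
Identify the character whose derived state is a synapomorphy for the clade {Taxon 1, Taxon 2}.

compound eyes

The outgroup has state '-' for every character, so '+' is the derived state throughout.
lateral line: derived state '+' in Taxon 6 only — an autapomorphy, so it tells us nothing about relationships among taxa.
forked tongue: derived state '+' in Taxon 1 only — an autapomorphy, so it tells us nothing about relationships among taxa.
dorsal spines: derived state '+' in Taxon 1, Taxon 2, Taxon 6, and Taxon 8 only — synapomorphy for {Taxon 1, Taxon 2, Taxon 6, Taxon 8}.
compound eyes: derived state '+' in Taxon 1 and Taxon 2 only — synapomorphy for {Taxon 1, Taxon 2}.
sclerotic ring (derived state '+') is shared by Taxon 4 and Taxon 5 — a synapomorphy uniting that clade.
spiracle pair III lost: derived state '+' in Taxon 6 and Taxon 8 only — synapomorphy for {Taxon 6, Taxon 8}.
ocelli absent (derived state '+') is shared by all ingroup taxa — unites the whole ingroup.
Most parsimonious ingroup topology: (((Taxon 6,Taxon 8),(Taxon 2,Taxon 1)),(Taxon 5,Taxon 4)).
The clade {Taxon 1, Taxon 2} is supported by compound eyes: its derived state '+' occurs in exactly those taxa and in no other taxon (including the outgroup).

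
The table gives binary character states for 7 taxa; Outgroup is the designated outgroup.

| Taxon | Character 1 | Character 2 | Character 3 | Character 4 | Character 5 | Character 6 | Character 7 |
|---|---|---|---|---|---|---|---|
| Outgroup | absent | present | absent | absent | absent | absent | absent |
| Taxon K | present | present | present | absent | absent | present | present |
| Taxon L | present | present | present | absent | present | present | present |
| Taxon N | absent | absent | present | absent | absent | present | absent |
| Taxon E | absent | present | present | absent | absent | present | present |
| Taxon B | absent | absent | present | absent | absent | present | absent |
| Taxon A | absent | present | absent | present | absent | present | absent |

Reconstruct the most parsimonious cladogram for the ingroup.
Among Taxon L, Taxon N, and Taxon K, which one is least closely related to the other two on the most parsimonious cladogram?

Character polarity is set by the outgroup: the derived state is whichever differs from the outgroup's state, so for Character 2 the derived state is 'absent', and for the remaining characters it is 'present'.
Character 1: derived state 'present' in Taxon K and Taxon L only — synapomorphy for {Taxon K, Taxon L}.
Character 2 (derived state 'absent') is shared by Taxon B and Taxon N — a synapomorphy uniting that clade.
Character 3: derived state 'present' in Taxon B, Taxon E, Taxon K, Taxon L, and Taxon N only — synapomorphy for {Taxon B, Taxon E, Taxon K, Taxon L, Taxon N}.
Character 4: derived state 'present' in Taxon A only — an autapomorphy, so it tells us nothing about relationships among taxa.
Character 5: derived state 'present' in Taxon L only — an autapomorphy, so it tells us nothing about relationships among taxa.
All ingroup taxa share the derived state 'present' for Character 6; it defines the ingroup but does not resolve relationships within it.
Character 7: derived state 'present' in Taxon E, Taxon K, and Taxon L only — synapomorphy for {Taxon E, Taxon K, Taxon L}.
Most parsimonious ingroup topology: ((((Taxon K,Taxon L),Taxon E),(Taxon N,Taxon B)),Taxon A).
Taxon L and Taxon K share a more recent common ancestor with each other than either does with Taxon N, so Taxon N is the least closely related of the three.

Taxon N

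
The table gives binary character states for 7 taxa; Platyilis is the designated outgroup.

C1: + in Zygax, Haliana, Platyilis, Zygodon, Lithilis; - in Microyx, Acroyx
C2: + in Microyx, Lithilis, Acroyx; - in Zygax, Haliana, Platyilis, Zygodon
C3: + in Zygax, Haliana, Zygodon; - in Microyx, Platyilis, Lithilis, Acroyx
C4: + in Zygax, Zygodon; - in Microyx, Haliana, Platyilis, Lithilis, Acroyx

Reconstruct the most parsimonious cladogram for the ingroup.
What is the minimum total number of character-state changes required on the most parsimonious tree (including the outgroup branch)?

4

Character polarity is set by the outgroup: the derived state is whichever differs from the outgroup's state, so for C1 the derived state is '-', and for the remaining characters it is '+'.
C1: derived state '-' in Acroyx and Microyx only — synapomorphy for {Acroyx, Microyx}.
C2 (derived state '+') is shared by Acroyx, Lithilis, and Microyx — a synapomorphy uniting that clade.
C3 (derived state '+') is shared by Haliana, Zygax, and Zygodon — a synapomorphy uniting that clade.
Only Zygax and Zygodon show the derived state '+' for C4, supporting them as a clade.
Most parsimonious ingroup topology: (((Zygodon,Zygax),Haliana),((Acroyx,Microyx),Lithilis)).
Changes per character on this tree: C1: 1; C2: 1; C3: 1; C4: 1.
Total = 4.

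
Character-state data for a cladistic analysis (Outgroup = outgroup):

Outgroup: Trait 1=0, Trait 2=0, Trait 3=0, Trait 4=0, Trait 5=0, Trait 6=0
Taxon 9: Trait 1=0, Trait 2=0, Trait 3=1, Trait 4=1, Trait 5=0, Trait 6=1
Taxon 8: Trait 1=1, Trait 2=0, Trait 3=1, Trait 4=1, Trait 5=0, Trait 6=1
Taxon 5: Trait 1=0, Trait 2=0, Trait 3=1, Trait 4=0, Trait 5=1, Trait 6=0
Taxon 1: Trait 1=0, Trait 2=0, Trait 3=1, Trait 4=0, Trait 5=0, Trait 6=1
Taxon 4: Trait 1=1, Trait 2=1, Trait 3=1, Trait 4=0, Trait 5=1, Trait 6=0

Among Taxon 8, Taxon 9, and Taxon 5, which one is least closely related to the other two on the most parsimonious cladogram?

Taxon 5

The outgroup has state '0' for every character, so '1' is the derived state throughout.
Trait 1 (state '1') occurs in Taxon 4 and Taxon 8 but conflicts with the nesting implied by the other characters — most parsimoniously interpreted as homoplasy.
Trait 2 (derived state '1') is unique to Taxon 4 (autapomorphy; uninformative for grouping).
Trait 3 (derived state '1') is shared by all ingroup taxa — unites the whole ingroup.
Trait 4: derived state '1' in Taxon 8 and Taxon 9 only — synapomorphy for {Taxon 8, Taxon 9}.
Only Taxon 4 and Taxon 5 show the derived state '1' for Trait 5, supporting them as a clade.
Only Taxon 1, Taxon 8, and Taxon 9 show the derived state '1' for Trait 6, supporting them as a clade.
Most parsimonious ingroup topology: (((Taxon 8,Taxon 9),Taxon 1),(Taxon 5,Taxon 4)).
Taxon 8 and Taxon 9 share a more recent common ancestor with each other than either does with Taxon 5, so Taxon 5 is the least closely related of the three.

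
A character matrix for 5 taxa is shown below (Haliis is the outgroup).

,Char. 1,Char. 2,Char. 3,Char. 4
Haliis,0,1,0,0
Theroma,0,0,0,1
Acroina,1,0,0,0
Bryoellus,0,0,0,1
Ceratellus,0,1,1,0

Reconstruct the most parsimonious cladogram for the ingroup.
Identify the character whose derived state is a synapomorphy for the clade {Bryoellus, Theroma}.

Char. 4

Character polarity is set by the outgroup: the derived state is whichever differs from the outgroup's state, so for Char. 2 the derived state is '0', and for the remaining characters it is '1'.
Char. 1: derived state '1' in Acroina only — an autapomorphy, so it tells us nothing about relationships among taxa.
Char. 2: derived state '0' in Acroina, Bryoellus, and Theroma only — synapomorphy for {Acroina, Bryoellus, Theroma}.
Char. 3 (derived state '1') is unique to Ceratellus (autapomorphy; uninformative for grouping).
Char. 4: derived state '1' in Bryoellus and Theroma only — synapomorphy for {Bryoellus, Theroma}.
Most parsimonious ingroup topology: (((Theroma,Bryoellus),Acroina),Ceratellus).
The clade {Bryoellus, Theroma} is supported by Char. 4: its derived state '1' occurs in exactly those taxa and in no other taxon (including the outgroup).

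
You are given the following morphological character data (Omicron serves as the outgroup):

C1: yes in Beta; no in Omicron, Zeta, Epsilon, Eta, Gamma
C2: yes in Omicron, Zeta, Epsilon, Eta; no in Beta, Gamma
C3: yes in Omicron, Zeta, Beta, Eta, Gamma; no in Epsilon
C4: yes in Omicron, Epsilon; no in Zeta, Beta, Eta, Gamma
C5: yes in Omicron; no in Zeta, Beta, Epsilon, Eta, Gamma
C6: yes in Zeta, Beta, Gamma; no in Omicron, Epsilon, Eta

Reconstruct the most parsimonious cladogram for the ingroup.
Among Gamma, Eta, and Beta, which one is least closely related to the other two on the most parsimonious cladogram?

Character polarity is set by the outgroup: the derived state is whichever differs from the outgroup's state, so for C2, C3, C4, C5 the derived state is 'no', and for the remaining characters it is 'yes'.
C1 (derived state 'yes') is unique to Beta (autapomorphy; uninformative for grouping).
C2 (derived state 'no') is shared by Beta and Gamma — a synapomorphy uniting that clade.
C3 (derived state 'no') is unique to Epsilon (autapomorphy; uninformative for grouping).
Only Beta, Eta, Gamma, and Zeta show the derived state 'no' for C4, supporting them as a clade.
All ingroup taxa share the derived state 'no' for C5; it defines the ingroup but does not resolve relationships within it.
Only Beta, Gamma, and Zeta show the derived state 'yes' for C6, supporting them as a clade.
Most parsimonious ingroup topology: (((Zeta,(Beta,Gamma)),Eta),Epsilon).
Gamma and Beta share a more recent common ancestor with each other than either does with Eta, so Eta is the least closely related of the three.

Eta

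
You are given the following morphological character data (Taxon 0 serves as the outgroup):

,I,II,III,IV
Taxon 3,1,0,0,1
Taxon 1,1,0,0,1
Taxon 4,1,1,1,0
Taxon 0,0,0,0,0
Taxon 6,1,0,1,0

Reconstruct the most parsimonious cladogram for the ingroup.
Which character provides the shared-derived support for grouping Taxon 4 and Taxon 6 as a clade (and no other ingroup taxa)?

III

The outgroup has state '0' for every character, so '1' is the derived state throughout.
I (derived state '1') is shared by all ingroup taxa — unites the whole ingroup.
II (derived state '1') is unique to Taxon 4 (autapomorphy; uninformative for grouping).
III: derived state '1' in Taxon 4 and Taxon 6 only — synapomorphy for {Taxon 4, Taxon 6}.
IV: derived state '1' in Taxon 1 and Taxon 3 only — synapomorphy for {Taxon 1, Taxon 3}.
Most parsimonious ingroup topology: ((Taxon 1,Taxon 3),(Taxon 4,Taxon 6)).
The clade {Taxon 4, Taxon 6} is supported by III: its derived state '1' occurs in exactly those taxa and in no other taxon (including the outgroup).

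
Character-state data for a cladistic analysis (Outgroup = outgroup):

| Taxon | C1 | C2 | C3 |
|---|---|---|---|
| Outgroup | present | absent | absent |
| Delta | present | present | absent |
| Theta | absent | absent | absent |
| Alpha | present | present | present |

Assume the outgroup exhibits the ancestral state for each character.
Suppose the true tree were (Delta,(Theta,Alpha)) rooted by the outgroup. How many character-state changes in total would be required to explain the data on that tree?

Map each character onto (Delta,(Theta,Alpha)) (rooted by Outgroup) and count the minimum state changes it requires (Fitch parsimony):
C1: 1; C2: 2; C3: 1.
Total tree length = 4.

4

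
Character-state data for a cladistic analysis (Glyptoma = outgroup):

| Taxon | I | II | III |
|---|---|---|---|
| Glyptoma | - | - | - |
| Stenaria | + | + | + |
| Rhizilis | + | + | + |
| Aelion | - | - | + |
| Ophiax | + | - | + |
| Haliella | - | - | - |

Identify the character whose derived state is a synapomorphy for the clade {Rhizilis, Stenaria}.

The outgroup has state '-' for every character, so '+' is the derived state throughout.
I: derived state '+' in Ophiax, Rhizilis, and Stenaria only — synapomorphy for {Ophiax, Rhizilis, Stenaria}.
II: derived state '+' in Rhizilis and Stenaria only — synapomorphy for {Rhizilis, Stenaria}.
Only Aelion, Ophiax, Rhizilis, and Stenaria show the derived state '+' for III, supporting them as a clade.
Most parsimonious ingroup topology: ((((Stenaria,Rhizilis),Ophiax),Aelion),Haliella).
The clade {Rhizilis, Stenaria} is supported by II: its derived state '+' occurs in exactly those taxa and in no other taxon (including the outgroup).

II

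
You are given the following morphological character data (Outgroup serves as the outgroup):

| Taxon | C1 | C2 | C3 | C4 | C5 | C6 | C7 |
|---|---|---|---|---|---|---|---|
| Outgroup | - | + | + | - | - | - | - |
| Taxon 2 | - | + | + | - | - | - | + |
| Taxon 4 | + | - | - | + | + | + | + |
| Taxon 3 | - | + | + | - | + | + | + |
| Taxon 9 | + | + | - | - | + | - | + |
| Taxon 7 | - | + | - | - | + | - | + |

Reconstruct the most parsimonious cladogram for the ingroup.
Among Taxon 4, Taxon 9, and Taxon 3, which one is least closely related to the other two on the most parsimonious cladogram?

Character polarity is set by the outgroup: the derived state is whichever differs from the outgroup's state, so for C2, C3 the derived state is '-', and for the remaining characters it is '+'.
Only Taxon 4 and Taxon 9 show the derived state '+' for C1, supporting them as a clade.
C2: derived state '-' in Taxon 4 only — an autapomorphy, so it tells us nothing about relationships among taxa.
Only Taxon 4, Taxon 7, and Taxon 9 show the derived state '-' for C3, supporting them as a clade.
C4: derived state '+' in Taxon 4 only — an autapomorphy, so it tells us nothing about relationships among taxa.
C5 (derived state '+') is shared by Taxon 3, Taxon 4, Taxon 7, and Taxon 9 — a synapomorphy uniting that clade.
C6 (state '+') occurs in Taxon 3 and Taxon 4 but conflicts with the nesting implied by the other characters — most parsimoniously interpreted as homoplasy.
C7 (derived state '+') is shared by all ingroup taxa — unites the whole ingroup.
Most parsimonious ingroup topology: (Taxon 2,(((Taxon 4,Taxon 9),Taxon 7),Taxon 3)).
Taxon 9 and Taxon 4 share a more recent common ancestor with each other than either does with Taxon 3, so Taxon 3 is the least closely related of the three.

Taxon 3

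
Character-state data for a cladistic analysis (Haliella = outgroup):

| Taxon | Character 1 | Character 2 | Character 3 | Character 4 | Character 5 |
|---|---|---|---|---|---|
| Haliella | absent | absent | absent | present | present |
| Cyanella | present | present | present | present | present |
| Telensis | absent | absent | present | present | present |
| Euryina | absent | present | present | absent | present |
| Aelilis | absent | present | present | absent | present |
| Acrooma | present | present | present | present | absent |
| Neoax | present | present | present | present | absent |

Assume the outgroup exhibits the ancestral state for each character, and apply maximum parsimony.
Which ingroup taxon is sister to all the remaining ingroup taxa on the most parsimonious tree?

Character polarity is set by the outgroup: the derived state is whichever differs from the outgroup's state, so for Character 4, Character 5 the derived state is 'absent', and for the remaining characters it is 'present'.
Character 1: derived state 'present' in Acrooma, Cyanella, and Neoax only — synapomorphy for {Acrooma, Cyanella, Neoax}.
Character 2 (derived state 'present') is shared by Acrooma, Aelilis, Cyanella, Euryina, and Neoax — a synapomorphy uniting that clade.
Character 3 (derived state 'present') is shared by all ingroup taxa — unites the whole ingroup.
Only Aelilis and Euryina show the derived state 'absent' for Character 4, supporting them as a clade.
Character 5: derived state 'absent' in Acrooma and Neoax only — synapomorphy for {Acrooma, Neoax}.
Most parsimonious ingroup topology: (((Cyanella,(Acrooma,Neoax)),(Euryina,Aelilis)),Telensis).
Telensis is sister to the clade containing all other ingroup taxa, so it is the earliest-diverging (most basal) ingroup lineage.

Telensis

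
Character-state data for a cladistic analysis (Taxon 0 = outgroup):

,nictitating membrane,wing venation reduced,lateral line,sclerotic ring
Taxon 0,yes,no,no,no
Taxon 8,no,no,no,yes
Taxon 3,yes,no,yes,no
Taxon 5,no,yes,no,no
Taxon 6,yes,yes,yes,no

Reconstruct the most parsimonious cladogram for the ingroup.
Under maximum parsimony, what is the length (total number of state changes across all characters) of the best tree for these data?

Character polarity is set by the outgroup: the derived state is whichever differs from the outgroup's state, so for nictitating membrane the derived state is 'no', and for the remaining characters it is 'yes'.
nictitating membrane: derived state 'no' in Taxon 5 and Taxon 8 only — synapomorphy for {Taxon 5, Taxon 8}.
wing venation reduced groups Taxon 5 and Taxon 6, which is incompatible with the clades supported by the remaining characters; treating it as convergent (homoplasy) costs fewer steps than any alternative tree.
lateral line: derived state 'yes' in Taxon 3 and Taxon 6 only — synapomorphy for {Taxon 3, Taxon 6}.
sclerotic ring: derived state 'yes' in Taxon 8 only — an autapomorphy, so it tells us nothing about relationships among taxa.
Most parsimonious ingroup topology: ((Taxon 8,Taxon 5),(Taxon 3,Taxon 6)).
Changes per character on this tree: nictitating membrane: 1; wing venation reduced: 2; lateral line: 1; sclerotic ring: 1.
Total = 5.

5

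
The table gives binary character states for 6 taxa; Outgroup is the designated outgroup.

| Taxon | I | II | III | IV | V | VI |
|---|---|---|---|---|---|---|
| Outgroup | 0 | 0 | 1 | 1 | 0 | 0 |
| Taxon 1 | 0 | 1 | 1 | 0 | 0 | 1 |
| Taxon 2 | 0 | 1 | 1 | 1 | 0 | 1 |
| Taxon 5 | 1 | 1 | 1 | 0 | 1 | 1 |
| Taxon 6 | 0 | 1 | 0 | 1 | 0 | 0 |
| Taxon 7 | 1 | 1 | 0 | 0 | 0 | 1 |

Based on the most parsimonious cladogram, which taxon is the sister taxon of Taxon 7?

Character polarity is set by the outgroup: the derived state is whichever differs from the outgroup's state, so for III, IV the derived state is '0', and for the remaining characters it is '1'.
I (derived state '1') is shared by Taxon 5 and Taxon 7 — a synapomorphy uniting that clade.
All ingroup taxa share the derived state '1' for II; it defines the ingroup but does not resolve relationships within it.
III groups Taxon 6 and Taxon 7, which is incompatible with the clades supported by the remaining characters; treating it as convergent (homoplasy) costs fewer steps than any alternative tree.
IV (derived state '0') is shared by Taxon 1, Taxon 5, and Taxon 7 — a synapomorphy uniting that clade.
V: derived state '1' in Taxon 5 only — an autapomorphy, so it tells us nothing about relationships among taxa.
VI: derived state '1' in Taxon 1, Taxon 2, Taxon 5, and Taxon 7 only — synapomorphy for {Taxon 1, Taxon 2, Taxon 5, Taxon 7}.
Most parsimonious ingroup topology: (((Taxon 1,(Taxon 5,Taxon 7)),Taxon 2),Taxon 6).
Taxon 7 and Taxon 5 form a cherry on this tree, so they are sister taxa.

Taxon 5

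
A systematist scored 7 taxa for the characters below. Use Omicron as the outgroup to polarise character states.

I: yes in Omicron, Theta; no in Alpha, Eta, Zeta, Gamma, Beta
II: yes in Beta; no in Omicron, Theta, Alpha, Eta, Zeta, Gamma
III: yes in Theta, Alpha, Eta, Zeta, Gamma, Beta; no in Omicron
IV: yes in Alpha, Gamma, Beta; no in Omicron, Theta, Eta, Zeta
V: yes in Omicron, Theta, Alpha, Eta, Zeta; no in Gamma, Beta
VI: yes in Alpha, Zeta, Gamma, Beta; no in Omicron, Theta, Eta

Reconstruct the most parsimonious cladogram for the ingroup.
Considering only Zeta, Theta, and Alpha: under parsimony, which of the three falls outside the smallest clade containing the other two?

Theta

Character polarity is set by the outgroup: the derived state is whichever differs from the outgroup's state, so for I, V the derived state is 'no', and for the remaining characters it is 'yes'.
I: derived state 'no' in Alpha, Beta, Eta, Gamma, and Zeta only — synapomorphy for {Alpha, Beta, Eta, Gamma, Zeta}.
II (derived state 'yes') is unique to Beta (autapomorphy; uninformative for grouping).
All ingroup taxa share the derived state 'yes' for III; it defines the ingroup but does not resolve relationships within it.
Only Alpha, Beta, and Gamma show the derived state 'yes' for IV, supporting them as a clade.
Only Beta and Gamma show the derived state 'no' for V, supporting them as a clade.
VI: derived state 'yes' in Alpha, Beta, Gamma, and Zeta only — synapomorphy for {Alpha, Beta, Gamma, Zeta}.
Most parsimonious ingroup topology: (Theta,(((Alpha,(Gamma,Beta)),Zeta),Eta)).
Alpha and Zeta share a more recent common ancestor with each other than either does with Theta, so Theta is the least closely related of the three.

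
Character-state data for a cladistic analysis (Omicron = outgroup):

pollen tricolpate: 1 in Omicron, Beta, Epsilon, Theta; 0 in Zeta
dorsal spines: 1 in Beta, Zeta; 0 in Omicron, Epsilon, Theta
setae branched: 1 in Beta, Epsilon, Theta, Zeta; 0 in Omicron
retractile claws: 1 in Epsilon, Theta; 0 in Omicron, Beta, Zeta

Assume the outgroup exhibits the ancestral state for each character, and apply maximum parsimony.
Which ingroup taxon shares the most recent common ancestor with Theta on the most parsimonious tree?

Epsilon

Character polarity is set by the outgroup: the derived state is whichever differs from the outgroup's state, so for pollen tricolpate the derived state is '0', and for the remaining characters it is '1'.
pollen tricolpate: derived state '0' in Zeta only — an autapomorphy, so it tells us nothing about relationships among taxa.
dorsal spines: derived state '1' in Beta and Zeta only — synapomorphy for {Beta, Zeta}.
setae branched (derived state '1') is shared by all ingroup taxa — unites the whole ingroup.
retractile claws (derived state '1') is shared by Epsilon and Theta — a synapomorphy uniting that clade.
Most parsimonious ingroup topology: ((Beta,Zeta),(Epsilon,Theta)).
Theta and Epsilon form a cherry on this tree, so they are sister taxa.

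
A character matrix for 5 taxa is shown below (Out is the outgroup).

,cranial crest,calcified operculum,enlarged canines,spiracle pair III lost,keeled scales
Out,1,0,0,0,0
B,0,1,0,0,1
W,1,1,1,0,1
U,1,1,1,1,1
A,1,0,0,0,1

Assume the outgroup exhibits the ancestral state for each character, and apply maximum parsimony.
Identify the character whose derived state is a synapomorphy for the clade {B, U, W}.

Character polarity is set by the outgroup: the derived state is whichever differs from the outgroup's state, so for cranial crest the derived state is '0', and for the remaining characters it is '1'.
cranial crest: derived state '0' in B only — an autapomorphy, so it tells us nothing about relationships among taxa.
Only B, U, and W show the derived state '1' for calcified operculum, supporting them as a clade.
enlarged canines: derived state '1' in U and W only — synapomorphy for {U, W}.
spiracle pair III lost (derived state '1') is unique to U (autapomorphy; uninformative for grouping).
keeled scales (derived state '1') is shared by all ingroup taxa — unites the whole ingroup.
Most parsimonious ingroup topology: ((B,(W,U)),A).
The clade {B, U, W} is supported by calcified operculum: its derived state '1' occurs in exactly those taxa and in no other taxon (including the outgroup).

calcified operculum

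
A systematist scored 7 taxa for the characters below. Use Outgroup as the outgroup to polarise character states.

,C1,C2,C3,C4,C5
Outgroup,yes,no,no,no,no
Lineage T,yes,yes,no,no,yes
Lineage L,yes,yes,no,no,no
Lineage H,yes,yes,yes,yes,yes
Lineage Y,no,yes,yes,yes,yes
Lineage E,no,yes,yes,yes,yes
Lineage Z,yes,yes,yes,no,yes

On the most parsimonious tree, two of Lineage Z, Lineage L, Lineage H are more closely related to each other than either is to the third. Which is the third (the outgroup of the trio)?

Character polarity is set by the outgroup: the derived state is whichever differs from the outgroup's state, so for C1 the derived state is 'no', and for the remaining characters it is 'yes'.
C1: derived state 'no' in Lineage E and Lineage Y only — synapomorphy for {Lineage E, Lineage Y}.
All ingroup taxa share the derived state 'yes' for C2; it defines the ingroup but does not resolve relationships within it.
C3 (derived state 'yes') is shared by Lineage E, Lineage H, Lineage Y, and Lineage Z — a synapomorphy uniting that clade.
C4: derived state 'yes' in Lineage E, Lineage H, and Lineage Y only — synapomorphy for {Lineage E, Lineage H, Lineage Y}.
Only Lineage E, Lineage H, Lineage T, Lineage Y, and Lineage Z show the derived state 'yes' for C5, supporting them as a clade.
Most parsimonious ingroup topology: ((Lineage T,((Lineage H,(Lineage Y,Lineage E)),Lineage Z)),Lineage L).
Lineage Z and Lineage H share a more recent common ancestor with each other than either does with Lineage L, so Lineage L is the least closely related of the three.

Lineage L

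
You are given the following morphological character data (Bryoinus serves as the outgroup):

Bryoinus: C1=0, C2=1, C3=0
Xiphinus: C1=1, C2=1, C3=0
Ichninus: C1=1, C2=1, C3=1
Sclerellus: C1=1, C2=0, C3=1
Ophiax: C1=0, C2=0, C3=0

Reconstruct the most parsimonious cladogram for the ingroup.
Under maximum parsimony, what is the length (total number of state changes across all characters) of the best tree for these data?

4

Character polarity is set by the outgroup: the derived state is whichever differs from the outgroup's state, so for C2 the derived state is '0', and for the remaining characters it is '1'.
C1: derived state '1' in Ichninus, Sclerellus, and Xiphinus only — synapomorphy for {Ichninus, Sclerellus, Xiphinus}.
C2 groups Ophiax and Sclerellus, which is incompatible with the clades supported by the remaining characters; treating it as convergent (homoplasy) costs fewer steps than any alternative tree.
Only Ichninus and Sclerellus show the derived state '1' for C3, supporting them as a clade.
Most parsimonious ingroup topology: ((Xiphinus,(Ichninus,Sclerellus)),Ophiax).
Changes per character on this tree: C1: 1; C2: 2; C3: 1.
Total = 4.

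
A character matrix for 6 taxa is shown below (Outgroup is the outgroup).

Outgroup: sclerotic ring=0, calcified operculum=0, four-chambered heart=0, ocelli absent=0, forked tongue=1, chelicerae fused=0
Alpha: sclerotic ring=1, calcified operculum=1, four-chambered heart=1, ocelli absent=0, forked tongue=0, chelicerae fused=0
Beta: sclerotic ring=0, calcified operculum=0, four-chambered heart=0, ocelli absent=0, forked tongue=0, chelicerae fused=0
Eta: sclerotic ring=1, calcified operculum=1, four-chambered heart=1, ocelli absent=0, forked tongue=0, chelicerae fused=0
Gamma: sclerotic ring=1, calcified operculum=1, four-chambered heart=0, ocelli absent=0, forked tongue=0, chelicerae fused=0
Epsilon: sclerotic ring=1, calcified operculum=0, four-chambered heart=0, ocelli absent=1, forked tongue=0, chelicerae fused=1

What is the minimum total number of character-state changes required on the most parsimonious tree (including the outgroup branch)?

6

Character polarity is set by the outgroup: the derived state is whichever differs from the outgroup's state, so for forked tongue the derived state is '0', and for the remaining characters it is '1'.
Only Alpha, Epsilon, Eta, and Gamma show the derived state '1' for sclerotic ring, supporting them as a clade.
calcified operculum (derived state '1') is shared by Alpha, Eta, and Gamma — a synapomorphy uniting that clade.
four-chambered heart: derived state '1' in Alpha and Eta only — synapomorphy for {Alpha, Eta}.
ocelli absent (derived state '1') is unique to Epsilon (autapomorphy; uninformative for grouping).
All ingroup taxa share the derived state '0' for forked tongue; it defines the ingroup but does not resolve relationships within it.
chelicerae fused: derived state '1' in Epsilon only — an autapomorphy, so it tells us nothing about relationships among taxa.
Most parsimonious ingroup topology: ((((Alpha,Eta),Gamma),Epsilon),Beta).
Changes per character on this tree: sclerotic ring: 1; calcified operculum: 1; four-chambered heart: 1; ocelli absent: 1; forked tongue: 1; chelicerae fused: 1.
Total = 6.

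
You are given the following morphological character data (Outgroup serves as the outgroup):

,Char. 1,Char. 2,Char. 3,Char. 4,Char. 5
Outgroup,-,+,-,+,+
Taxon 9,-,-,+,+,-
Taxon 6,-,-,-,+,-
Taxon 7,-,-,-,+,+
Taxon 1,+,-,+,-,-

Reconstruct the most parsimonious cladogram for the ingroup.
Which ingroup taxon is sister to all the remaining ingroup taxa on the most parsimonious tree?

Taxon 7

Character polarity is set by the outgroup: the derived state is whichever differs from the outgroup's state, so for Char. 2, Char. 4, Char. 5 the derived state is '-', and for the remaining characters it is '+'.
Char. 1 (derived state '+') is unique to Taxon 1 (autapomorphy; uninformative for grouping).
All ingroup taxa share the derived state '-' for Char. 2; it defines the ingroup but does not resolve relationships within it.
Char. 3 (derived state '+') is shared by Taxon 1 and Taxon 9 — a synapomorphy uniting that clade.
Char. 4: derived state '-' in Taxon 1 only — an autapomorphy, so it tells us nothing about relationships among taxa.
Only Taxon 1, Taxon 6, and Taxon 9 show the derived state '-' for Char. 5, supporting them as a clade.
Most parsimonious ingroup topology: (((Taxon 9,Taxon 1),Taxon 6),Taxon 7).
Taxon 7 is sister to the clade containing all other ingroup taxa, so it is the earliest-diverging (most basal) ingroup lineage.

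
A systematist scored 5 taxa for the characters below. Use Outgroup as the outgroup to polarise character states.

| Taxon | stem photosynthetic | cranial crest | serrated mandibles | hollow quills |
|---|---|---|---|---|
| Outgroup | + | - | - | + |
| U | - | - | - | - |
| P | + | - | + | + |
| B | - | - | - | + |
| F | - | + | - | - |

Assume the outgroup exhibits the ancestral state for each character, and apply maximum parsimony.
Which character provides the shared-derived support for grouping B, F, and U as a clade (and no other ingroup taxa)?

stem photosynthetic

Character polarity is set by the outgroup: the derived state is whichever differs from the outgroup's state, so for stem photosynthetic, hollow quills the derived state is '-', and for the remaining characters it is '+'.
stem photosynthetic: derived state '-' in B, F, and U only — synapomorphy for {B, F, U}.
cranial crest (derived state '+') is unique to F (autapomorphy; uninformative for grouping).
serrated mandibles (derived state '+') is unique to P (autapomorphy; uninformative for grouping).
hollow quills (derived state '-') is shared by F and U — a synapomorphy uniting that clade.
Most parsimonious ingroup topology: (((U,F),B),P).
The clade {B, F, U} is supported by stem photosynthetic: its derived state '-' occurs in exactly those taxa and in no other taxon (including the outgroup).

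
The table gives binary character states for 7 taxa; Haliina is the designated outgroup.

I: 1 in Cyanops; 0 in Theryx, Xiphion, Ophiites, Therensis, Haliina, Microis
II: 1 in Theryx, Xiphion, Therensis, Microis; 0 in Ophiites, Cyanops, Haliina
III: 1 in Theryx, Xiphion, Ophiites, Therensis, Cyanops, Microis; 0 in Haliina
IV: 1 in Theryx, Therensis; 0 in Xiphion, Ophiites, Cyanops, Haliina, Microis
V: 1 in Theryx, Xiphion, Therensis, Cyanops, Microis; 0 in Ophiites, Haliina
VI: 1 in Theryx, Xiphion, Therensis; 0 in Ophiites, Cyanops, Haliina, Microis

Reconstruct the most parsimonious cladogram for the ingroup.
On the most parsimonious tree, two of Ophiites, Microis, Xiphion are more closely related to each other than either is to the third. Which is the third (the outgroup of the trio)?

The outgroup has state '0' for every character, so '1' is the derived state throughout.
I (derived state '1') is unique to Cyanops (autapomorphy; uninformative for grouping).
II (derived state '1') is shared by Microis, Therensis, Theryx, and Xiphion — a synapomorphy uniting that clade.
III (derived state '1') is shared by all ingroup taxa — unites the whole ingroup.
Only Therensis and Theryx show the derived state '1' for IV, supporting them as a clade.
V: derived state '1' in Cyanops, Microis, Therensis, Theryx, and Xiphion only — synapomorphy for {Cyanops, Microis, Therensis, Theryx, Xiphion}.
VI (derived state '1') is shared by Therensis, Theryx, and Xiphion — a synapomorphy uniting that clade.
Most parsimonious ingroup topology: ((((Xiphion,(Therensis,Theryx)),Microis),Cyanops),Ophiites).
Xiphion and Microis share a more recent common ancestor with each other than either does with Ophiites, so Ophiites is the least closely related of the three.

Ophiites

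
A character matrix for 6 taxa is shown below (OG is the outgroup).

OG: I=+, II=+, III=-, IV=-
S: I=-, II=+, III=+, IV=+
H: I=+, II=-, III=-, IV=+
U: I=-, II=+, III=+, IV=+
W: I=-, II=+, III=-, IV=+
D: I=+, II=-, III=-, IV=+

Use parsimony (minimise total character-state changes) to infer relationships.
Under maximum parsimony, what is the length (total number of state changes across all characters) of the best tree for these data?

4

Character polarity is set by the outgroup: the derived state is whichever differs from the outgroup's state, so for I, II the derived state is '-', and for the remaining characters it is '+'.
Only S, U, and W show the derived state '-' for I, supporting them as a clade.
Only D and H show the derived state '-' for II, supporting them as a clade.
III: derived state '+' in S and U only — synapomorphy for {S, U}.
All ingroup taxa share the derived state '+' for IV; it defines the ingroup but does not resolve relationships within it.
Most parsimonious ingroup topology: (((S,U),W),(H,D)).
Changes per character on this tree: I: 1; II: 1; III: 1; IV: 1.
Total = 4.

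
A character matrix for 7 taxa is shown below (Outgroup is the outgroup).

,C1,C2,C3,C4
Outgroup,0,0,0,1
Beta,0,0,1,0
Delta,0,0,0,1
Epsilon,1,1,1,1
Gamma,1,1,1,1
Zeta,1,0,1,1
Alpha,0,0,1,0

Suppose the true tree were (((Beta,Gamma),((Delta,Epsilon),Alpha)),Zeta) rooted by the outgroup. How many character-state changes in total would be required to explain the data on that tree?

Map each character onto (((Beta,Gamma),((Delta,Epsilon),Alpha)),Zeta) (rooted by Outgroup) and count the minimum state changes it requires (Fitch parsimony):
C1: 3; C2: 2; C3: 2; C4: 2.
Total tree length = 9.

9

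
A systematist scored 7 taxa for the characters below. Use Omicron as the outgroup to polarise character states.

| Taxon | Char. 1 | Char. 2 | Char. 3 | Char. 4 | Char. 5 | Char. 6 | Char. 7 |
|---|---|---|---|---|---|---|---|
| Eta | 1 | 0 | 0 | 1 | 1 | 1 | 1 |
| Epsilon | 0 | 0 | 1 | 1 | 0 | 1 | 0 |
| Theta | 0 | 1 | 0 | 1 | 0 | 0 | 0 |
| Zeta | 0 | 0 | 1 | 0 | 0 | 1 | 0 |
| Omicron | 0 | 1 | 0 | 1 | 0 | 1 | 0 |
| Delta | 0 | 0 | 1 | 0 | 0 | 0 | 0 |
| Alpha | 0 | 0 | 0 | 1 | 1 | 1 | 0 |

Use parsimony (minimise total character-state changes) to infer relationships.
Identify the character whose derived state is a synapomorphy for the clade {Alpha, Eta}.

Character polarity is set by the outgroup: the derived state is whichever differs from the outgroup's state, so for Char. 2, Char. 4, Char. 6 the derived state is '0', and for the remaining characters it is '1'.
Char. 1: derived state '1' in Eta only — an autapomorphy, so it tells us nothing about relationships among taxa.
Char. 2 (derived state '0') is shared by Alpha, Delta, Epsilon, Eta, and Zeta — a synapomorphy uniting that clade.
Char. 3: derived state '1' in Delta, Epsilon, and Zeta only — synapomorphy for {Delta, Epsilon, Zeta}.
Char. 4 (derived state '0') is shared by Delta and Zeta — a synapomorphy uniting that clade.
Only Alpha and Eta show the derived state '1' for Char. 5, supporting them as a clade.
Char. 6 (state '0') occurs in Delta and Theta but conflicts with the nesting implied by the other characters — most parsimoniously interpreted as homoplasy.
Char. 7: derived state '1' in Eta only — an autapomorphy, so it tells us nothing about relationships among taxa.
Most parsimonious ingroup topology: (Theta,((Epsilon,(Delta,Zeta)),(Eta,Alpha))).
The clade {Alpha, Eta} is supported by Char. 5: its derived state '1' occurs in exactly those taxa and in no other taxon (including the outgroup).

Char. 5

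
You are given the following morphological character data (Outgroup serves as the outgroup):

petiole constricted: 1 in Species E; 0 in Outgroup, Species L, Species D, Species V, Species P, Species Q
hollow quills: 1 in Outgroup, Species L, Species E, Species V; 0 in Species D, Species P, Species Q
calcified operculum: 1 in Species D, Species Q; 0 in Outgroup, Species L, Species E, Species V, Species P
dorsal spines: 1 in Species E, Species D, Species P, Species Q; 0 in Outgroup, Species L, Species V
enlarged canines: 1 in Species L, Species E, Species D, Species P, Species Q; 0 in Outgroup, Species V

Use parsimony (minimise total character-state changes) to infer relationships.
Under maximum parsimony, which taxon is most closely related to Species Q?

Character polarity is set by the outgroup: the derived state is whichever differs from the outgroup's state, so for hollow quills the derived state is '0', and for the remaining characters it is '1'.
petiole constricted: derived state '1' in Species E only — an autapomorphy, so it tells us nothing about relationships among taxa.
Only Species D, Species P, and Species Q show the derived state '0' for hollow quills, supporting them as a clade.
Only Species D and Species Q show the derived state '1' for calcified operculum, supporting them as a clade.
dorsal spines (derived state '1') is shared by Species D, Species E, Species P, and Species Q — a synapomorphy uniting that clade.
Only Species D, Species E, Species L, Species P, and Species Q show the derived state '1' for enlarged canines, supporting them as a clade.
Most parsimonious ingroup topology: ((Species L,(Species E,((Species D,Species Q),Species P))),Species V).
Species Q and Species D form a cherry on this tree, so they are sister taxa.

Species D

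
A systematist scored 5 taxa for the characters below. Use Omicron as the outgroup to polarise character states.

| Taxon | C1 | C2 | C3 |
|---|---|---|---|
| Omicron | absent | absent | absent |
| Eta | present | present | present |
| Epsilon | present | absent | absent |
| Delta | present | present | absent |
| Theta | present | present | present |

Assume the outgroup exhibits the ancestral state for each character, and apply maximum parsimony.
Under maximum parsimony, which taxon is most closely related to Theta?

Eta

The outgroup has state 'absent' for every character, so 'present' is the derived state throughout.
All ingroup taxa share the derived state 'present' for C1; it defines the ingroup but does not resolve relationships within it.
C2: derived state 'present' in Delta, Eta, and Theta only — synapomorphy for {Delta, Eta, Theta}.
C3 (derived state 'present') is shared by Eta and Theta — a synapomorphy uniting that clade.
Most parsimonious ingroup topology: (((Theta,Eta),Delta),Epsilon).
Theta and Eta form a cherry on this tree, so they are sister taxa.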